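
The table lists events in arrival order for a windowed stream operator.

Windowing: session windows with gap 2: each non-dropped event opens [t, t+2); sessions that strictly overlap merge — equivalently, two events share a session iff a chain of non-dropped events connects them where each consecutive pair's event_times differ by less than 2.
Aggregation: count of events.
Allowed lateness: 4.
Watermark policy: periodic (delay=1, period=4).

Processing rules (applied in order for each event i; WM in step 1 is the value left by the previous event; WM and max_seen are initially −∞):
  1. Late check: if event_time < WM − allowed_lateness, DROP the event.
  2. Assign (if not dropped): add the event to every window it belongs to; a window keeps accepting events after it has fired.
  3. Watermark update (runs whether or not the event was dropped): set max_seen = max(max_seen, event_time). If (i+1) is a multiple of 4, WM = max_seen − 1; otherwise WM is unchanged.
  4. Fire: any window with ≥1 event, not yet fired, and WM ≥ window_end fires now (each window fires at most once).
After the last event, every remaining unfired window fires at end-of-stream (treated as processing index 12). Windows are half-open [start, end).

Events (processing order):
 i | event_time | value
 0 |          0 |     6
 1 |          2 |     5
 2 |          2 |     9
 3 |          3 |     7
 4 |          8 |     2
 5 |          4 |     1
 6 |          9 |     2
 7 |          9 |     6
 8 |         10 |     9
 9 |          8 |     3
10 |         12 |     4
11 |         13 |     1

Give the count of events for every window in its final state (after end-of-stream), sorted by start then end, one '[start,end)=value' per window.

i=0 t=0 v=6: → [0,2); WM=−∞
i=1 t=2 v=5: → [2,4); WM=−∞
i=2 t=2 v=9: → [2,4); WM=−∞
i=3 t=3 v=7: → [2,5); WM=2
i=4 t=8 v=2: → [8,10); WM=2
i=5 t=4 v=1: → [2,6); WM=2
i=6 t=9 v=2: → [8,11); WM=2
i=7 t=9 v=6: → [8,11); WM=8
i=8 t=10 v=9: → [8,12); WM=8
i=9 t=8 v=3: → [8,12); WM=8
i=10 t=12 v=4: → [12,14); WM=8
i=11 t=13 v=1: → [12,15); WM=12

[0,2)=1 [2,6)=4 [8,12)=5 [12,15)=2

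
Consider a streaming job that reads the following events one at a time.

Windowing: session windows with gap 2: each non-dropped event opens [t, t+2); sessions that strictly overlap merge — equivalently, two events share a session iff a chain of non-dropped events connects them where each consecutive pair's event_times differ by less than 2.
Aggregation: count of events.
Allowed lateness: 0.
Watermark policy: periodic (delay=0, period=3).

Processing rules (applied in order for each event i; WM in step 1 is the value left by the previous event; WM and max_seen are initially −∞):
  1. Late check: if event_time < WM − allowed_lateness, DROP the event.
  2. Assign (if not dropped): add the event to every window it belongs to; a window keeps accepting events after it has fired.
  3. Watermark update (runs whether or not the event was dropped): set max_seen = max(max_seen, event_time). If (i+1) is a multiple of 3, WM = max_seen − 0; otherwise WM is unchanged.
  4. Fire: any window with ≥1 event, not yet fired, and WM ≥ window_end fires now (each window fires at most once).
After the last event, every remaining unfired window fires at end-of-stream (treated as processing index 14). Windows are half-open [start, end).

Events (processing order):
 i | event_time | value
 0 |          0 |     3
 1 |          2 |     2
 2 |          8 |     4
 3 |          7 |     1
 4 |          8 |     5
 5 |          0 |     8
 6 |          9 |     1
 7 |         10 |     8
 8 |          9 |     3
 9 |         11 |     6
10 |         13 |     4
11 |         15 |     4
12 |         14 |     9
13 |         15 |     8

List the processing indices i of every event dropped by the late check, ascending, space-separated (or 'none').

i=0 t=0 v=3: → [0,2); WM=−∞
i=1 t=2 v=2: → [2,4); WM=−∞
i=2 t=8 v=4: → [8,10); WM=8
i=3 t=7 v=1: DROP (t<8-0); WM=8
i=4 t=8 v=5: → [8,10); WM=8
i=5 t=0 v=8: DROP (t<8-0); WM=8
i=6 t=9 v=1: → [8,11); WM=8
i=7 t=10 v=8: → [8,12); WM=8
i=8 t=9 v=3: → [8,12); WM=10
i=9 t=11 v=6: → [8,13); WM=10
i=10 t=13 v=4: → [13,15); WM=10
i=11 t=15 v=4: → [15,17); WM=15
i=12 t=14 v=9: DROP (t<15-0); WM=15
i=13 t=15 v=8: → [15,17); WM=15

3 5 12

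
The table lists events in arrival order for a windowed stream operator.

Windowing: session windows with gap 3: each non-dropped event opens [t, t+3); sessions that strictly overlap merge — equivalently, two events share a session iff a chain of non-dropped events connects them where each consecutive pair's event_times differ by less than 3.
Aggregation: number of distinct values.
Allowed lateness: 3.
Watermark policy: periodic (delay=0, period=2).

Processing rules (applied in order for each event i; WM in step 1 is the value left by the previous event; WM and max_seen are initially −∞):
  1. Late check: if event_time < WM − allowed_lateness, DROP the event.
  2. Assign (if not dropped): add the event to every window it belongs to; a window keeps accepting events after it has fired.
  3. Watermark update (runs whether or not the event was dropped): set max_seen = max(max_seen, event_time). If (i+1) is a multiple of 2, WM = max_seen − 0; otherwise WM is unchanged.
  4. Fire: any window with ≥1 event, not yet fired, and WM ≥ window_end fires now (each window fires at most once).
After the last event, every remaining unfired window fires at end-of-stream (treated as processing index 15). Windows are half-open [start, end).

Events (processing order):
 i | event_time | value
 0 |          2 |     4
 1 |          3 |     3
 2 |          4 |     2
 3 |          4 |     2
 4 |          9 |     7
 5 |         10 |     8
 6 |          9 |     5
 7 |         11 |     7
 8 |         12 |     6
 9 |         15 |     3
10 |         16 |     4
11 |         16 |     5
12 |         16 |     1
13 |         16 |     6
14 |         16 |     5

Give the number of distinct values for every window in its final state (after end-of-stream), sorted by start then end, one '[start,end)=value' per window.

i=0 t=2 v=4: → [2,5); WM=−∞
i=1 t=3 v=3: → [2,6); WM=3
i=2 t=4 v=2: → [2,7); WM=3
i=3 t=4 v=2: → [2,7); WM=4
i=4 t=9 v=7: → [9,12); WM=4
i=5 t=10 v=8: → [9,13); WM=10
i=6 t=9 v=5: → [9,13); WM=10
i=7 t=11 v=7: → [9,14); WM=11
i=8 t=12 v=6: → [9,15); WM=11
i=9 t=15 v=3: → [15,18); WM=15
i=10 t=16 v=4: → [15,19); WM=15
i=11 t=16 v=5: → [15,19); WM=16
i=12 t=16 v=1: → [15,19); WM=16
i=13 t=16 v=6: → [15,19); WM=16
i=14 t=16 v=5: → [15,19); WM=16

[2,7)=3 [9,15)=4 [15,19)=5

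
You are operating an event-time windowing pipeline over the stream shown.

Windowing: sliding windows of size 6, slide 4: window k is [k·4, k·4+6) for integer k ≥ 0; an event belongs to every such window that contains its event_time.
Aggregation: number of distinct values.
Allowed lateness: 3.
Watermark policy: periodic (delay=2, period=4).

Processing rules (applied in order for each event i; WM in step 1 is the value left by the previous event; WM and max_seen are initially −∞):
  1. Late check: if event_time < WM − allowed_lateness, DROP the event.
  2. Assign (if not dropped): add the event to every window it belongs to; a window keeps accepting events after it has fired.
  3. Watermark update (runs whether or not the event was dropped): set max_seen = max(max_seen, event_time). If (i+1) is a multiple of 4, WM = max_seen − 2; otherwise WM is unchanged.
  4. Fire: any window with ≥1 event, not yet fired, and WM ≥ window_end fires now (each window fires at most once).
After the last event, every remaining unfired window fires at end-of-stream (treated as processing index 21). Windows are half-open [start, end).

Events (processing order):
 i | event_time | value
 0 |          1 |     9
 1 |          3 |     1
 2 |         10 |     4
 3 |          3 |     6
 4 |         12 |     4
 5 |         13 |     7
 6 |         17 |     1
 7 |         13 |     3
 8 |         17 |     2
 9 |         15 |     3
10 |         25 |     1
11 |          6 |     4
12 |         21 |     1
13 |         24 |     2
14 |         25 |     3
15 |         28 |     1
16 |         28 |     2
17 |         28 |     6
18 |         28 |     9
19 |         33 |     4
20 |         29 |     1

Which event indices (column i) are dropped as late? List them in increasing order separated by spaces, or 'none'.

i=0 t=1 v=9: → [0,6); WM=−∞
i=1 t=3 v=1: → [0,6); WM=−∞
i=2 t=10 v=4: → [8,14); WM=−∞
i=3 t=3 v=6: → [0,6); WM=8; [0,6) fires=3
i=4 t=12 v=4: → [12,18),[8,14); WM=8
i=5 t=13 v=7: → [12,18),[8,14); WM=8
i=6 t=17 v=1: → [16,22),[12,18); WM=8
i=7 t=13 v=3: → [12,18),[8,14); WM=15; [8,14) fires=3
i=8 t=17 v=2: → [16,22),[12,18); WM=15
i=9 t=15 v=3: → [12,18); WM=15
i=10 t=25 v=1: → [24,30),[20,26); WM=15
i=11 t=6 v=4: DROP (t<15-3); WM=23; [12,18) fires=5 [16,22) fires=2
i=12 t=21 v=1: → [20,26),[16,22); WM=23
i=13 t=24 v=2: → [24,30),[20,26); WM=23
i=14 t=25 v=3: → [24,30),[20,26); WM=23
i=15 t=28 v=1: → [28,34),[24,30); WM=26; [20,26) fires=3
i=16 t=28 v=2: → [28,34),[24,30); WM=26
i=17 t=28 v=6: → [28,34),[24,30); WM=26
i=18 t=28 v=9: → [28,34),[24,30); WM=26
i=19 t=33 v=4: → [32,38),[28,34); WM=31; [24,30) fires=5
i=20 t=29 v=1: → [28,34),[24,30); WM=31

11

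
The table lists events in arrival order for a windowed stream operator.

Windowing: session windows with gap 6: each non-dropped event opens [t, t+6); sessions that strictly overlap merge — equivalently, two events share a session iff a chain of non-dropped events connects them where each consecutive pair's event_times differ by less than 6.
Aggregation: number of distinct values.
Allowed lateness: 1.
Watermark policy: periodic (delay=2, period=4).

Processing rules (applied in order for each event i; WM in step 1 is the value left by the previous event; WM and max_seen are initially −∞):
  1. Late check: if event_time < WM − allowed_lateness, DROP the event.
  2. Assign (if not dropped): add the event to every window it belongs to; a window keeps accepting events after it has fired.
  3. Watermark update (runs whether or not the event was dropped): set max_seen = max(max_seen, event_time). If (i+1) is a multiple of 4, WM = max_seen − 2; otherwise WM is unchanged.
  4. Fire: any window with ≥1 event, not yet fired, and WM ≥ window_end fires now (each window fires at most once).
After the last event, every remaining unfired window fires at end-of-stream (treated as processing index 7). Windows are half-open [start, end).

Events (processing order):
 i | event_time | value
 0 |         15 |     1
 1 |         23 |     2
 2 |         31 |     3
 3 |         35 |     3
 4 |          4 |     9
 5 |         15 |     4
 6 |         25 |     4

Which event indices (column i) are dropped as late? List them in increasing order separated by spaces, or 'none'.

i=0 t=15 v=1: → [15,21); WM=−∞
i=1 t=23 v=2: → [23,29); WM=−∞
i=2 t=31 v=3: → [31,37); WM=−∞
i=3 t=35 v=3: → [31,41); WM=33
i=4 t=4 v=9: DROP (t<33-1); WM=33
i=5 t=15 v=4: DROP (t<33-1); WM=33
i=6 t=25 v=4: DROP (t<33-1); WM=33

4 5 6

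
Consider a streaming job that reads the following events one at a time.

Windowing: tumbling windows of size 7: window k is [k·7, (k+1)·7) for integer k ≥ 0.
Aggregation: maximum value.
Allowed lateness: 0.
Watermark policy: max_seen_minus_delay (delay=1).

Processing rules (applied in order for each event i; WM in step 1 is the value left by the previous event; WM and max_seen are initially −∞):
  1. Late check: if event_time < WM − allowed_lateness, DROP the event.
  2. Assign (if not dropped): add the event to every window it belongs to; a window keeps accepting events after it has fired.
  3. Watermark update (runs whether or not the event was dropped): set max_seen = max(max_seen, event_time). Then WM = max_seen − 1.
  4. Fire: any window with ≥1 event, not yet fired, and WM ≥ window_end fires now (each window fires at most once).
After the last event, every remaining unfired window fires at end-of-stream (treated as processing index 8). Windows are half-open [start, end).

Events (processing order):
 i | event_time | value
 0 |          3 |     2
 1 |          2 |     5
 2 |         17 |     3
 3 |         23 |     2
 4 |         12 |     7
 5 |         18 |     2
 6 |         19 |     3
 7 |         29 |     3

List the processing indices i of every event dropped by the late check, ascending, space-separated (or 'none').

4 5 6

i=0 t=3 v=2: → [0,7); WM=2
i=1 t=2 v=5: → [0,7); WM=2
i=2 t=17 v=3: → [14,21); WM=16; [0,7) fires=5
i=3 t=23 v=2: → [21,28); WM=22; [14,21) fires=3
i=4 t=12 v=7: DROP (t<22-0); WM=22
i=5 t=18 v=2: DROP (t<22-0); WM=22
i=6 t=19 v=3: DROP (t<22-0); WM=22
i=7 t=29 v=3: → [28,35); WM=28; [21,28) fires=2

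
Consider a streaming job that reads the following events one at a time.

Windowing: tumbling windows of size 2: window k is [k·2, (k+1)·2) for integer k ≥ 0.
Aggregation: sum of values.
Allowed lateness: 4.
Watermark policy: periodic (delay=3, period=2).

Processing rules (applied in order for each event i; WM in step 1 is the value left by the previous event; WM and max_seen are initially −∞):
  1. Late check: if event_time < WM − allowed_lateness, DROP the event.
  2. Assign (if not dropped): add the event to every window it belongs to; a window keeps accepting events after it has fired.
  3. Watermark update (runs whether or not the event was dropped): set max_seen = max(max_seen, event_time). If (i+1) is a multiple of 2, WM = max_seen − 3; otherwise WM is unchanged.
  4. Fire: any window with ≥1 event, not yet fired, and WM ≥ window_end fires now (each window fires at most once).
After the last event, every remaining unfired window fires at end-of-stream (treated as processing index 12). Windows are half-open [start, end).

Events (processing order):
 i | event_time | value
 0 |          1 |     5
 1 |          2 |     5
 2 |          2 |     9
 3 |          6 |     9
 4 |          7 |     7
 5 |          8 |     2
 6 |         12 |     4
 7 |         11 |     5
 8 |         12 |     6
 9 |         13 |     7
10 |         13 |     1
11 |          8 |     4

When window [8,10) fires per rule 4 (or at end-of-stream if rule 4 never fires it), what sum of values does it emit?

i=0 t=1 v=5: → [0,2); WM=−∞
i=1 t=2 v=5: → [2,4); WM=-1
i=2 t=2 v=9: → [2,4); WM=-1
i=3 t=6 v=9: → [6,8); WM=3; [0,2) fires=5
i=4 t=7 v=7: → [6,8); WM=3
i=5 t=8 v=2: → [8,10); WM=5; [2,4) fires=14
i=6 t=12 v=4: → [12,14); WM=5
i=7 t=11 v=5: → [10,12); WM=9; [6,8) fires=16
i=8 t=12 v=6: → [12,14); WM=9
i=9 t=13 v=7: → [12,14); WM=10; [8,10) fires=2
i=10 t=13 v=1: → [12,14); WM=10
i=11 t=8 v=4: → [8,10); WM=10

2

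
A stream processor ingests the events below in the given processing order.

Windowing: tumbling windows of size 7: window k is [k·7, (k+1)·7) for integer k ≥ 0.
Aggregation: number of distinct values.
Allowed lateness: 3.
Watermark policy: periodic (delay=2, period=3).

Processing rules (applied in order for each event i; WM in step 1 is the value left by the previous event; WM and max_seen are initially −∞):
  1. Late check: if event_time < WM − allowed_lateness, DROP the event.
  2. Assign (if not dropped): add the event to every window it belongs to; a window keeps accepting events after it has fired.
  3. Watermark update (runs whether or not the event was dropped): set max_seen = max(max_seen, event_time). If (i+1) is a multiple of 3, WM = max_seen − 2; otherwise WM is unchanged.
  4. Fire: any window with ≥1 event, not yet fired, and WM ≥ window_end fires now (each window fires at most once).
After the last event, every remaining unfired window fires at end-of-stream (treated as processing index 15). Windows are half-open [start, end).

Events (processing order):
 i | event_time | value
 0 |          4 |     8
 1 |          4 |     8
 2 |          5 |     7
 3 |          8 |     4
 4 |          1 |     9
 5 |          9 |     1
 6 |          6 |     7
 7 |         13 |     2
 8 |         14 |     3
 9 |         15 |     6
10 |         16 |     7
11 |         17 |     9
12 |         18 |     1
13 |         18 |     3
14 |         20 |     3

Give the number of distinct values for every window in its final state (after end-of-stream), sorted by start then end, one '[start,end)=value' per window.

i=0 t=4 v=8: → [0,7); WM=−∞
i=1 t=4 v=8: → [0,7); WM=−∞
i=2 t=5 v=7: → [0,7); WM=3
i=3 t=8 v=4: → [7,14); WM=3
i=4 t=1 v=9: → [0,7); WM=3
i=5 t=9 v=1: → [7,14); WM=7; [0,7) fires=3
i=6 t=6 v=7: → [0,7); WM=7
i=7 t=13 v=2: → [7,14); WM=7
i=8 t=14 v=3: → [14,21); WM=12
i=9 t=15 v=6: → [14,21); WM=12
i=10 t=16 v=7: → [14,21); WM=12
i=11 t=17 v=9: → [14,21); WM=15; [7,14) fires=3
i=12 t=18 v=1: → [14,21); WM=15
i=13 t=18 v=3: → [14,21); WM=15
i=14 t=20 v=3: → [14,21); WM=18

[0,7)=3 [7,14)=3 [14,21)=5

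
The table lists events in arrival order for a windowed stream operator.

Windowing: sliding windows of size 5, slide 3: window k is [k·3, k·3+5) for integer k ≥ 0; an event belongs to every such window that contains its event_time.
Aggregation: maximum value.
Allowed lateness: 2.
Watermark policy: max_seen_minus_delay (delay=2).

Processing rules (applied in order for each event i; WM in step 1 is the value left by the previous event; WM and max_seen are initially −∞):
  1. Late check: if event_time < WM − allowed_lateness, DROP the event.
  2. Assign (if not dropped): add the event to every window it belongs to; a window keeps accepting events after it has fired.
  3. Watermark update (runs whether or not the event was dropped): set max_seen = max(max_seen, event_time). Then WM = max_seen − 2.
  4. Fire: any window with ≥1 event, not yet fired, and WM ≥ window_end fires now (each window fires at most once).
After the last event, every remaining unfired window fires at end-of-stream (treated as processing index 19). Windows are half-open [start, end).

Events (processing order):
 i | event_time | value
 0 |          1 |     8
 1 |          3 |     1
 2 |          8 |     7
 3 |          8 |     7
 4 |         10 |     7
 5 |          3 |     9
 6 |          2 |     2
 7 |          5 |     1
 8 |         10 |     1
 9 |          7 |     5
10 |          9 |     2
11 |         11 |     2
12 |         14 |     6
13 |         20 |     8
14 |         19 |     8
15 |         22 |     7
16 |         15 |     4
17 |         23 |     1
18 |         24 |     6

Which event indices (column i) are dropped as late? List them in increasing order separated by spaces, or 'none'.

5 6 7 16

i=0 t=1 v=8: → [0,5); WM=-1
i=1 t=3 v=1: → [3,8),[0,5); WM=1
i=2 t=8 v=7: → [6,11); WM=6; [0,5) fires=8
i=3 t=8 v=7: → [6,11); WM=6
i=4 t=10 v=7: → [9,14),[6,11); WM=8; [3,8) fires=1
i=5 t=3 v=9: DROP (t<8-2); WM=8
i=6 t=2 v=2: DROP (t<8-2); WM=8
i=7 t=5 v=1: DROP (t<8-2); WM=8
i=8 t=10 v=1: → [9,14),[6,11); WM=8
i=9 t=7 v=5: → [6,11),[3,8); WM=8
i=10 t=9 v=2: → [9,14),[6,11); WM=8
i=11 t=11 v=2: → [9,14); WM=9
i=12 t=14 v=6: → [12,17); WM=12; [6,11) fires=7
i=13 t=20 v=8: → [18,23); WM=18; [9,14) fires=7 [12,17) fires=6
i=14 t=19 v=8: → [18,23),[15,20); WM=18
i=15 t=22 v=7: → [21,26),[18,23); WM=20; [15,20) fires=8
i=16 t=15 v=4: DROP (t<20-2); WM=20
i=17 t=23 v=1: → [21,26); WM=21
i=18 t=24 v=6: → [24,29),[21,26); WM=22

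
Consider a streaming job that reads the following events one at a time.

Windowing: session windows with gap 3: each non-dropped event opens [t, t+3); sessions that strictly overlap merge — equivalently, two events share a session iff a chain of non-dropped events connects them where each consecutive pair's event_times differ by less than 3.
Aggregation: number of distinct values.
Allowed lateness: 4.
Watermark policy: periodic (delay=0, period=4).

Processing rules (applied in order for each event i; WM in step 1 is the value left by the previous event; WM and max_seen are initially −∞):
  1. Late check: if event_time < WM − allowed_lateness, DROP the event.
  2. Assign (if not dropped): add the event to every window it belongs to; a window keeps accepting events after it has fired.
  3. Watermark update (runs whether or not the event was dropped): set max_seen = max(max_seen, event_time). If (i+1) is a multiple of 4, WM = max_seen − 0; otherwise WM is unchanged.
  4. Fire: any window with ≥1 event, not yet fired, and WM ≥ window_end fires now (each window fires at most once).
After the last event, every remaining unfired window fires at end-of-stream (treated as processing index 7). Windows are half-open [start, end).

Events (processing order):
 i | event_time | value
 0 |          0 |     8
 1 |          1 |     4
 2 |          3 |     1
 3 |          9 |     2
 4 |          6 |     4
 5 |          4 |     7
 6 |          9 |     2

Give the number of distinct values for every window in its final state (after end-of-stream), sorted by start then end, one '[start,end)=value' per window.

i=0 t=0 v=8: → [0,3); WM=−∞
i=1 t=1 v=4: → [0,4); WM=−∞
i=2 t=3 v=1: → [0,6); WM=−∞
i=3 t=9 v=2: → [9,12); WM=9
i=4 t=6 v=4: → [6,9); WM=9
i=5 t=4 v=7: DROP (t<9-4); WM=9
i=6 t=9 v=2: → [9,12); WM=9

[0,6)=3 [6,9)=1 [9,12)=1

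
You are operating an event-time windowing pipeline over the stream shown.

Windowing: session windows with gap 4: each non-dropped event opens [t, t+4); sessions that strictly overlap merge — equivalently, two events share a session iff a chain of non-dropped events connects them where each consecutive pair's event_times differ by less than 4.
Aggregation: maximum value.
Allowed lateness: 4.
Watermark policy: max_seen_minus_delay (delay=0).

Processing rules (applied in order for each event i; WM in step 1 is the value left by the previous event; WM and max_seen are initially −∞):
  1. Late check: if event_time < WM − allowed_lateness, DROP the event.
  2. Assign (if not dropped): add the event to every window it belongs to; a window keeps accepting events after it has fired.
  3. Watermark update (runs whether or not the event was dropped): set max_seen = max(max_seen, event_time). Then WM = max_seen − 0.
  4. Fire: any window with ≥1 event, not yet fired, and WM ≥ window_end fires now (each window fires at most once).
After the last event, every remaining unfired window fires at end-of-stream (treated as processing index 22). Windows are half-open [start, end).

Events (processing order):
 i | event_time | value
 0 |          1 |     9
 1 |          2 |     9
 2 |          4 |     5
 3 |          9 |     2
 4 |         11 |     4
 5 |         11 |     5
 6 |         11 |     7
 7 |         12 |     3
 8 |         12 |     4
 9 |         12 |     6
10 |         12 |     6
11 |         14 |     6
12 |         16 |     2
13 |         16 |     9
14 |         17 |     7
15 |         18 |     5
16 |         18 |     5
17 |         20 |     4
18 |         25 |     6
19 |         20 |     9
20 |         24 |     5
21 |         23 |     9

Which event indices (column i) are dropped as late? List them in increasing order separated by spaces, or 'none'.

19

i=0 t=1 v=9: → [1,5); WM=1
i=1 t=2 v=9: → [1,6); WM=2
i=2 t=4 v=5: → [1,8); WM=4
i=3 t=9 v=2: → [9,13); WM=9
i=4 t=11 v=4: → [9,15); WM=11
i=5 t=11 v=5: → [9,15); WM=11
i=6 t=11 v=7: → [9,15); WM=11
i=7 t=12 v=3: → [9,16); WM=12
i=8 t=12 v=4: → [9,16); WM=12
i=9 t=12 v=6: → [9,16); WM=12
i=10 t=12 v=6: → [9,16); WM=12
i=11 t=14 v=6: → [9,18); WM=14
i=12 t=16 v=2: → [9,20); WM=16
i=13 t=16 v=9: → [9,20); WM=16
i=14 t=17 v=7: → [9,21); WM=17
i=15 t=18 v=5: → [9,22); WM=18
i=16 t=18 v=5: → [9,22); WM=18
i=17 t=20 v=4: → [9,24); WM=20
i=18 t=25 v=6: → [25,29); WM=25
i=19 t=20 v=9: DROP (t<25-4); WM=25
i=20 t=24 v=5: → [24,29); WM=25
i=21 t=23 v=9: → [9,29); WM=25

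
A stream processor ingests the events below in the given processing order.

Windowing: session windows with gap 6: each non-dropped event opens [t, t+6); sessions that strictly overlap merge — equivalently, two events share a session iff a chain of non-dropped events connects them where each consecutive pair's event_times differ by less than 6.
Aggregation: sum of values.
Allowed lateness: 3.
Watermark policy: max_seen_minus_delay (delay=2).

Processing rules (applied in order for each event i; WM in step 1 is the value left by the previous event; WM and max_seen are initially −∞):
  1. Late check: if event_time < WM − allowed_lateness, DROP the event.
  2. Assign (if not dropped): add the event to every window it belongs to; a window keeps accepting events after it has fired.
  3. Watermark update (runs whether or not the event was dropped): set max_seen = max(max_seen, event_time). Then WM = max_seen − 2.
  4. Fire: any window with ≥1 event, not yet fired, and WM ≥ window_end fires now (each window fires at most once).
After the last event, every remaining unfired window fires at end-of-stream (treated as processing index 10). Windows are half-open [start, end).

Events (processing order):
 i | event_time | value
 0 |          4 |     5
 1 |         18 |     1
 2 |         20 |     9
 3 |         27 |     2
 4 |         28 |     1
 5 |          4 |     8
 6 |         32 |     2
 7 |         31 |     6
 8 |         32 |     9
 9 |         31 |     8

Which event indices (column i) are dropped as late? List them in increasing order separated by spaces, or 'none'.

i=0 t=4 v=5: → [4,10); WM=2
i=1 t=18 v=1: → [18,24); WM=16
i=2 t=20 v=9: → [18,26); WM=18
i=3 t=27 v=2: → [27,33); WM=25
i=4 t=28 v=1: → [27,34); WM=26
i=5 t=4 v=8: DROP (t<26-3); WM=26
i=6 t=32 v=2: → [27,38); WM=30
i=7 t=31 v=6: → [27,38); WM=30
i=8 t=32 v=9: → [27,38); WM=30
i=9 t=31 v=8: → [27,38); WM=30

5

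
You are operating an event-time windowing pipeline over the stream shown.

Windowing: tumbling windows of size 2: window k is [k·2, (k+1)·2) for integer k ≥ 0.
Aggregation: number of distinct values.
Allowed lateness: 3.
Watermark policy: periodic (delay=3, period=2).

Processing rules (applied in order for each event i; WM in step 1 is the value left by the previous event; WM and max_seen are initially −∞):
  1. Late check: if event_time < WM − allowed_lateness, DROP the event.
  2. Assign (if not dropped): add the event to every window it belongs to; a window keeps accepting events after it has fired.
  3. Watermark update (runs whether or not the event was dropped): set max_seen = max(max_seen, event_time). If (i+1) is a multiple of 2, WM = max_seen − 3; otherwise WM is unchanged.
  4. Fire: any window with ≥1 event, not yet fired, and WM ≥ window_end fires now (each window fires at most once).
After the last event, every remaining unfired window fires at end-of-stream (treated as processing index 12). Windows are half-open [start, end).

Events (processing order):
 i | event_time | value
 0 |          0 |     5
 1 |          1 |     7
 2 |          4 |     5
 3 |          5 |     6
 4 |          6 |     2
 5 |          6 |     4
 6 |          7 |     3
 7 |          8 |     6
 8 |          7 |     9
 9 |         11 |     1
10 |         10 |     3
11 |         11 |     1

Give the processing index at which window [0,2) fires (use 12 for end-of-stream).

i=0 t=0 v=5: → [0,2); WM=−∞
i=1 t=1 v=7: → [0,2); WM=-2
i=2 t=4 v=5: → [4,6); WM=-2
i=3 t=5 v=6: → [4,6); WM=2; [0,2) fires=2
i=4 t=6 v=2: → [6,8); WM=2
i=5 t=6 v=4: → [6,8); WM=3
i=6 t=7 v=3: → [6,8); WM=3
i=7 t=8 v=6: → [8,10); WM=5
i=8 t=7 v=9: → [6,8); WM=5
i=9 t=11 v=1: → [10,12); WM=8; [4,6) fires=2 [6,8) fires=4
i=10 t=10 v=3: → [10,12); WM=8
i=11 t=11 v=1: → [10,12); WM=8

3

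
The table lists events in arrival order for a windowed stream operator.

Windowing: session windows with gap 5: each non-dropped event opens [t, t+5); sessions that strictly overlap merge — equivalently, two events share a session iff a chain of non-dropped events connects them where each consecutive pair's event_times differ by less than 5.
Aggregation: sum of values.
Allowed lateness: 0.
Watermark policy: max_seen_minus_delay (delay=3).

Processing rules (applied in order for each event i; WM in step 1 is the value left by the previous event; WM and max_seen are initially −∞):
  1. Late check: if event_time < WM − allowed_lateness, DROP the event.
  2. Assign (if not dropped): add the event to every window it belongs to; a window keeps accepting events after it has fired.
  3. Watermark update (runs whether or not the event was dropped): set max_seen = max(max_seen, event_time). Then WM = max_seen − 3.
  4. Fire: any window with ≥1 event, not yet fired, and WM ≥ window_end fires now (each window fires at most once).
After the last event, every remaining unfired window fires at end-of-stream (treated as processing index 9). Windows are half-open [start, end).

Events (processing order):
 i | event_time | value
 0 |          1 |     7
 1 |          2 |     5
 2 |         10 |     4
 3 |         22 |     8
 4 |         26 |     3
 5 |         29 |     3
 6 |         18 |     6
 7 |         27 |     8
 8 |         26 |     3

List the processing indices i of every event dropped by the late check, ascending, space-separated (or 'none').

i=0 t=1 v=7: → [1,6); WM=-2
i=1 t=2 v=5: → [1,7); WM=-1
i=2 t=10 v=4: → [10,15); WM=7
i=3 t=22 v=8: → [22,27); WM=19
i=4 t=26 v=3: → [22,31); WM=23
i=5 t=29 v=3: → [22,34); WM=26
i=6 t=18 v=6: DROP (t<26-0); WM=26
i=7 t=27 v=8: → [22,34); WM=26
i=8 t=26 v=3: → [22,34); WM=26

6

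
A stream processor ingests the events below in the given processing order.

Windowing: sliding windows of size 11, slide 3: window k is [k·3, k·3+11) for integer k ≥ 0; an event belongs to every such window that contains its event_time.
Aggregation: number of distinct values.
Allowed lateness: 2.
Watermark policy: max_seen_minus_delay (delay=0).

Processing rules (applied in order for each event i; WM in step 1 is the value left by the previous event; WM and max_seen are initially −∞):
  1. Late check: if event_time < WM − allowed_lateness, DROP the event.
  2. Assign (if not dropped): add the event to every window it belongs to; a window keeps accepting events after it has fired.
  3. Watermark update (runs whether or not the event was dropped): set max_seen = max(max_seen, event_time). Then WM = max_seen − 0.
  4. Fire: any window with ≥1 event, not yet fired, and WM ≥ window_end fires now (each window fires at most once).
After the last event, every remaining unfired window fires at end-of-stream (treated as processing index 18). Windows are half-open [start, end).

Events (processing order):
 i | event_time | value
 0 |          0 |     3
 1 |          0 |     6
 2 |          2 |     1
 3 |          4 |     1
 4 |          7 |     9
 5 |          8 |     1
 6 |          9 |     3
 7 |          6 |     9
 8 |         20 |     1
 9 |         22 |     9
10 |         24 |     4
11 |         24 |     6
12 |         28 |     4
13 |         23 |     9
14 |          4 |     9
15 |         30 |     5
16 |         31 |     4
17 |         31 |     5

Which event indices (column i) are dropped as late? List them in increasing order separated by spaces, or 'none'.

i=0 t=0 v=3: → [0,11); WM=0
i=1 t=0 v=6: → [0,11); WM=0
i=2 t=2 v=1: → [0,11); WM=2
i=3 t=4 v=1: → [3,14),[0,11); WM=4
i=4 t=7 v=9: → [6,17),[3,14),[0,11); WM=7
i=5 t=8 v=1: → [6,17),[3,14),[0,11); WM=8
i=6 t=9 v=3: → [9,20),[6,17),[3,14),[0,11); WM=9
i=7 t=6 v=9: DROP (t<9-2); WM=9
i=8 t=20 v=1: → [18,29),[15,26),[12,23); WM=20; [0,11) fires=4 [3,14) fires=3 [6,17) fires=3 [9,20) fires=1
i=9 t=22 v=9: → [21,32),[18,29),[15,26),[12,23); WM=22
i=10 t=24 v=4: → [24,35),[21,32),[18,29),[15,26); WM=24; [12,23) fires=2
i=11 t=24 v=6: → [24,35),[21,32),[18,29),[15,26); WM=24
i=12 t=28 v=4: → [27,38),[24,35),[21,32),[18,29); WM=28; [15,26) fires=4
i=13 t=23 v=9: DROP (t<28-2); WM=28
i=14 t=4 v=9: DROP (t<28-2); WM=28
i=15 t=30 v=5: → [30,41),[27,38),[24,35),[21,32); WM=30; [18,29) fires=4
i=16 t=31 v=4: → [30,41),[27,38),[24,35),[21,32); WM=31
i=17 t=31 v=5: → [30,41),[27,38),[24,35),[21,32); WM=31

7 13 14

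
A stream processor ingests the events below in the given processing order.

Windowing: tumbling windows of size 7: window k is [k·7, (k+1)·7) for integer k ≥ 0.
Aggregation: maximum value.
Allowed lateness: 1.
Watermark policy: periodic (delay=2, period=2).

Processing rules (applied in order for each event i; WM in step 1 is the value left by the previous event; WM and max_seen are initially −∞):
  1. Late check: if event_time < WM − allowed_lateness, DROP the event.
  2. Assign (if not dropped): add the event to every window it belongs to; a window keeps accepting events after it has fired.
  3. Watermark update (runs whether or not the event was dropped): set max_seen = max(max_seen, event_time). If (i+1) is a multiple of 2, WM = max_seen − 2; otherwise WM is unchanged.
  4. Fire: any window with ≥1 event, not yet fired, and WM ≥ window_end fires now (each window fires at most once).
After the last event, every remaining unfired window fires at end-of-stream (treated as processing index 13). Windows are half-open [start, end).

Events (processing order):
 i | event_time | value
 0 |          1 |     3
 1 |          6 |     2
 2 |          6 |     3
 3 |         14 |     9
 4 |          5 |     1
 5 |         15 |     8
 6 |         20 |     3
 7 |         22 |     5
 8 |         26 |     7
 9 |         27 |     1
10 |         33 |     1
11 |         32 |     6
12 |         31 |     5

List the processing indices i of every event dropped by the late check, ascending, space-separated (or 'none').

i=0 t=1 v=3: → [0,7); WM=−∞
i=1 t=6 v=2: → [0,7); WM=4
i=2 t=6 v=3: → [0,7); WM=4
i=3 t=14 v=9: → [14,21); WM=12; [0,7) fires=3
i=4 t=5 v=1: DROP (t<12-1); WM=12
i=5 t=15 v=8: → [14,21); WM=13
i=6 t=20 v=3: → [14,21); WM=13
i=7 t=22 v=5: → [21,28); WM=20
i=8 t=26 v=7: → [21,28); WM=20
i=9 t=27 v=1: → [21,28); WM=25; [14,21) fires=9
i=10 t=33 v=1: → [28,35); WM=25
i=11 t=32 v=6: → [28,35); WM=31; [21,28) fires=7
i=12 t=31 v=5: → [28,35); WM=31

4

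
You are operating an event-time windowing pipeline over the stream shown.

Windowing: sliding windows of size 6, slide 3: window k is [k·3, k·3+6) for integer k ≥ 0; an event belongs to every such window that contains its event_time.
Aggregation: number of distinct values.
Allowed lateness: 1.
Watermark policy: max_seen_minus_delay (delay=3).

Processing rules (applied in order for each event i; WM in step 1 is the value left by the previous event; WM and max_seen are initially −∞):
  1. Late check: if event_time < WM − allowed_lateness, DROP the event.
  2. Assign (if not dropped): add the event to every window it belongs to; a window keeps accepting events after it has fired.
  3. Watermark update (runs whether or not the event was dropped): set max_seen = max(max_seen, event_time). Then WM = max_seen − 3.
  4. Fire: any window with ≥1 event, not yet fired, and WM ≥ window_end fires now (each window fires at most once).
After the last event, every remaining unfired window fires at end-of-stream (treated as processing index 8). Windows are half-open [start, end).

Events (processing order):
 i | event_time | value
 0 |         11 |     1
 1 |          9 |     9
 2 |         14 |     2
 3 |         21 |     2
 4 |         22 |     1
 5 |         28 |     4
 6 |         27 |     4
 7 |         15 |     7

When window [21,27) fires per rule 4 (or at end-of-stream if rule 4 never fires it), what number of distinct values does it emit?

i=0 t=11 v=1: → [9,15),[6,12); WM=8
i=1 t=9 v=9: → [9,15),[6,12); WM=8
i=2 t=14 v=2: → [12,18),[9,15); WM=11
i=3 t=21 v=2: → [21,27),[18,24); WM=18; [6,12) fires=2 [9,15) fires=3 [12,18) fires=1
i=4 t=22 v=1: → [21,27),[18,24); WM=19
i=5 t=28 v=4: → [27,33),[24,30); WM=25; [18,24) fires=2
i=6 t=27 v=4: → [27,33),[24,30); WM=25
i=7 t=15 v=7: DROP (t<25-1); WM=25

2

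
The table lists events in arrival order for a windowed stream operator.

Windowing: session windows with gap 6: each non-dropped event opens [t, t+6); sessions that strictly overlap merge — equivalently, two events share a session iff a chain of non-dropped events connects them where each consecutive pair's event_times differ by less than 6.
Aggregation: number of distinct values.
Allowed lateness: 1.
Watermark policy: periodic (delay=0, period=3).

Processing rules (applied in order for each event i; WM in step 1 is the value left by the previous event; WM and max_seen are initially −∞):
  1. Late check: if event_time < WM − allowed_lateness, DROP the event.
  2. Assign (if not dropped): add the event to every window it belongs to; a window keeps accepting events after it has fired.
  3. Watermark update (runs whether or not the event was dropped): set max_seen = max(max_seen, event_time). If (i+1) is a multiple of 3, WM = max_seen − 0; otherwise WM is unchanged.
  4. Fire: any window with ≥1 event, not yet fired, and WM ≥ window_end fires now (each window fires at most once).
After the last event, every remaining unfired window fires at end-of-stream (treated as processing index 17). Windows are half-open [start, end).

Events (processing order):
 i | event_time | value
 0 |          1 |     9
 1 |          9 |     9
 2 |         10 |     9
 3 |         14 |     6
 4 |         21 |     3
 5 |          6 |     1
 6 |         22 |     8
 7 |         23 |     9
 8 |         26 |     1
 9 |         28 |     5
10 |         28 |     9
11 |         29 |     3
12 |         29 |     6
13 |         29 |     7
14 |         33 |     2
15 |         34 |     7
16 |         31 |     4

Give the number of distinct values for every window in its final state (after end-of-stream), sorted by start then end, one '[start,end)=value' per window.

[1,7)=1 [9,20)=2 [21,40)=8

i=0 t=1 v=9: → [1,7); WM=−∞
i=1 t=9 v=9: → [9,15); WM=−∞
i=2 t=10 v=9: → [9,16); WM=10
i=3 t=14 v=6: → [9,20); WM=10
i=4 t=21 v=3: → [21,27); WM=10
i=5 t=6 v=1: DROP (t<10-1); WM=21
i=6 t=22 v=8: → [21,28); WM=21
i=7 t=23 v=9: → [21,29); WM=21
i=8 t=26 v=1: → [21,32); WM=26
i=9 t=28 v=5: → [21,34); WM=26
i=10 t=28 v=9: → [21,34); WM=26
i=11 t=29 v=3: → [21,35); WM=29
i=12 t=29 v=6: → [21,35); WM=29
i=13 t=29 v=7: → [21,35); WM=29
i=14 t=33 v=2: → [21,39); WM=33
i=15 t=34 v=7: → [21,40); WM=33
i=16 t=31 v=4: DROP (t<33-1); WM=33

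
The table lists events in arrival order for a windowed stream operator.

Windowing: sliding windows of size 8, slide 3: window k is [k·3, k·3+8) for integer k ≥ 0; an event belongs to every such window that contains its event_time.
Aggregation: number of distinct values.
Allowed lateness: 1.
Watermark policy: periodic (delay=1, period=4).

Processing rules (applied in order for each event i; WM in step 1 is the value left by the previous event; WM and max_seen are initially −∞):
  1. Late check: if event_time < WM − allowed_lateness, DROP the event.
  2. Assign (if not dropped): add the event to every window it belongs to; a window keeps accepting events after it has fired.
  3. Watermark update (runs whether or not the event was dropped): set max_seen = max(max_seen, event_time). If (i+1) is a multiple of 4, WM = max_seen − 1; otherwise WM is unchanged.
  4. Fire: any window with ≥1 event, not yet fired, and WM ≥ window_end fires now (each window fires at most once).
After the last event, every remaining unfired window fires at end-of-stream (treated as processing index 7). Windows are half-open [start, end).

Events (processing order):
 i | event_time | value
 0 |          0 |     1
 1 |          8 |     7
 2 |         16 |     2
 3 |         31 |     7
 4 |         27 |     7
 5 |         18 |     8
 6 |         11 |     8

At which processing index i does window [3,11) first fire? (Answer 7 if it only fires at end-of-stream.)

3

i=0 t=0 v=1: → [0,8); WM=−∞
i=1 t=8 v=7: → [6,14),[3,11); WM=−∞
i=2 t=16 v=2: → [15,23),[12,20),[9,17); WM=−∞
i=3 t=31 v=7: → [30,38),[27,35),[24,32); WM=30; [0,8) fires=1 [3,11) fires=1 [6,14) fires=1 [9,17) fires=1 [12,20) fires=1 [15,23) fires=1
i=4 t=27 v=7: DROP (t<30-1); WM=30
i=5 t=18 v=8: DROP (t<30-1); WM=30
i=6 t=11 v=8: DROP (t<30-1); WM=30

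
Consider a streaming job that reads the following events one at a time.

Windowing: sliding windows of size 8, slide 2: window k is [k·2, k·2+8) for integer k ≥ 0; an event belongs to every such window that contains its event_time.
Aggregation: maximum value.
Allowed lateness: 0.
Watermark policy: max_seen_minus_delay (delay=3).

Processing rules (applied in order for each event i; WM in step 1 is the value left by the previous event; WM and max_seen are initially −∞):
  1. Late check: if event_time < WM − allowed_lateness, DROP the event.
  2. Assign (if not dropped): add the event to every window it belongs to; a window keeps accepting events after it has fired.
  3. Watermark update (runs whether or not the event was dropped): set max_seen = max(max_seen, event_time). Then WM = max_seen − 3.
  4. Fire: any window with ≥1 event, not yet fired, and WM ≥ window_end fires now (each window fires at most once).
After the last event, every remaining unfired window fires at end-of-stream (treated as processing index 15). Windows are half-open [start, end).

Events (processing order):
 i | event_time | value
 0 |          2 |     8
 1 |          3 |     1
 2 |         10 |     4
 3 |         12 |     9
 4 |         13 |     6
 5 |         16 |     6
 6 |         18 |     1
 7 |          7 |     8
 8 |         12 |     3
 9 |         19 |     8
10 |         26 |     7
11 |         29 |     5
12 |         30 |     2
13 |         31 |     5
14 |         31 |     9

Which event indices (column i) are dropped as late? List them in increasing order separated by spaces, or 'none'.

i=0 t=2 v=8: → [2,10),[0,8); WM=-1
i=1 t=3 v=1: → [2,10),[0,8); WM=0
i=2 t=10 v=4: → [10,18),[8,16),[6,14),[4,12); WM=7
i=3 t=12 v=9: → [12,20),[10,18),[8,16),[6,14); WM=9; [0,8) fires=8
i=4 t=13 v=6: → [12,20),[10,18),[8,16),[6,14); WM=10; [2,10) fires=8
i=5 t=16 v=6: → [16,24),[14,22),[12,20),[10,18); WM=13; [4,12) fires=4
i=6 t=18 v=1: → [18,26),[16,24),[14,22),[12,20); WM=15; [6,14) fires=9
i=7 t=7 v=8: DROP (t<15-0); WM=15
i=8 t=12 v=3: DROP (t<15-0); WM=15
i=9 t=19 v=8: → [18,26),[16,24),[14,22),[12,20); WM=16; [8,16) fires=9
i=10 t=26 v=7: → [26,34),[24,32),[22,30),[20,28); WM=23; [10,18) fires=9 [12,20) fires=9 [14,22) fires=8
i=11 t=29 v=5: → [28,36),[26,34),[24,32),[22,30); WM=26; [16,24) fires=8 [18,26) fires=8
i=12 t=30 v=2: → [30,38),[28,36),[26,34),[24,32); WM=27
i=13 t=31 v=5: → [30,38),[28,36),[26,34),[24,32); WM=28; [20,28) fires=7
i=14 t=31 v=9: → [30,38),[28,36),[26,34),[24,32); WM=28

7 8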